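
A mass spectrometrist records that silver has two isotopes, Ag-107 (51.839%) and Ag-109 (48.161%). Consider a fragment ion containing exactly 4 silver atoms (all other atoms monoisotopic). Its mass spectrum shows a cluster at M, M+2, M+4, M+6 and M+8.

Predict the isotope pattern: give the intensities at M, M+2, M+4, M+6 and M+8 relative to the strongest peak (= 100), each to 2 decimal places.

19.31 : 71.76 : 100.00 : 61.94 : 14.39

Each Ag atom is independently Ag-107 (p = 0.51839) or Ag-109 (q = 0.48161); the cluster is the binomial expansion (p + q)^4.
P(M) = 0.51839^4 = 0.072215
P(M+2) = 4 × 0.51839^3 × 0.48161^1 = 0.268365
P(M+4) = 6 × 0.51839^2 × 0.48161^2 = 0.373986
P(M+6) = 4 × 0.51839^1 × 0.48161^3 = 0.231634
P(M+8) = 0.48161^4 = 0.053800
The M+4 peak is largest (0.373986); scaling to 100 gives 19.31 : 71.76 : 100.00 : 61.94 : 14.39.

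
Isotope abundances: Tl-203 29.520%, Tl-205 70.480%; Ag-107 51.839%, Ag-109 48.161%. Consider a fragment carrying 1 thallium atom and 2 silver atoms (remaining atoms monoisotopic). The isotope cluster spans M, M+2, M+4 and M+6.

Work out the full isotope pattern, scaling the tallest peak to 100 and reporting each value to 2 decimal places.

18.87 : 80.12 : 100.00 : 38.89

Thallium pattern (n=1): 0.2952 : 0.7048
Silver pattern (n=2): 0.26872819 : 0.49932362 : 0.23194819
Convolve the two distributions (both contribute in 2-u steps):
  M: 0.2952×0.26872819 = 0.079329
  M+2: 0.2952×0.49932362 + 0.7048×0.26872819 = 0.336800
  M+4: 0.2952×0.23194819 + 0.7048×0.49932362 = 0.420394
  M+6: 0.7048×0.23194819 = 0.163477
Scale to base peak (0.420394) = 100: 18.87 : 80.12 : 100.00 : 38.89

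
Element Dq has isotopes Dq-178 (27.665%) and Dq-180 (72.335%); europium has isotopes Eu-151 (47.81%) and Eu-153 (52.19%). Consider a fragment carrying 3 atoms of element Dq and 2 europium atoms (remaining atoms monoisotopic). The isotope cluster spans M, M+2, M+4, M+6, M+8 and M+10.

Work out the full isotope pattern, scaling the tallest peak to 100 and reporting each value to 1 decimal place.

Element Dq pattern (n=3): 0.02117347 : 0.16608526 : 0.43425907 : 0.3784822
Europium pattern (n=2): 0.22857961 : 0.49904078 : 0.27237961
Convolve the two distributions (both contribute in 2-u steps):
  M: 0.02117347×0.22857961 = 0.004840
  M+2: 0.02117347×0.49904078 + 0.16608526×0.22857961 = 0.048530
  M+4: 0.02117347×0.27237961 + 0.16608526×0.49904078 + 0.43425907×0.22857961 = 0.187913
  M+6: 0.16608526×0.27237961 + 0.43425907×0.49904078 + 0.3784822×0.22857961 = 0.348465
  M+8: 0.43425907×0.27237961 + 0.3784822×0.49904078 = 0.307161
  M+10: 0.3784822×0.27237961 = 0.103091
Scale to base peak (0.348465) = 100: 1.4 : 13.9 : 53.9 : 100.0 : 88.1 : 29.6

1.4 : 13.9 : 53.9 : 100.0 : 88.1 : 29.6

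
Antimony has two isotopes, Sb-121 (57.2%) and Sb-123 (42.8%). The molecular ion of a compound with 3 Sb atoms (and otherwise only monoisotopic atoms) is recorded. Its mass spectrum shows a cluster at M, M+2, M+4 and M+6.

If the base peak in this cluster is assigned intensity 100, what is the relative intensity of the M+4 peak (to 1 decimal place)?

74.8

(0.572 + 0.428)^3 gives M 0.1871, M+2 0.4201, M+4 0.3143, M+6 0.0784; the largest is M+2.
P(M+2) = C(3,1) × 0.572^2 × 0.428^1 = 3 × 0.327184 × 0.4280 = 0.420104 (base)
P(M+4) = C(3,2) × 0.572^1 × 0.428^2 = 3 × 0.5720 × 0.183184 = 0.314344
Relative intensity = 0.314344 / 0.420104 × 100 = 74.8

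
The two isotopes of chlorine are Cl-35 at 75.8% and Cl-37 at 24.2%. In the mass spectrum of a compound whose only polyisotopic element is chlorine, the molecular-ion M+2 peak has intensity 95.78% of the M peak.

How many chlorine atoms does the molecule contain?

For n independent Cl atoms, I(M+2)/I(M) = n · (abundance Cl-37) / (abundance Cl-35) = n · 0.242/0.758.
n = 0.9578 × 0.758/0.242 = 3.00 ≈ 3

3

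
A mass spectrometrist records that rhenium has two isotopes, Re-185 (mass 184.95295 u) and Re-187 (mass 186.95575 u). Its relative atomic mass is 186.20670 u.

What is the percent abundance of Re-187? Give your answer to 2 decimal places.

With x = fraction of Re-185 (so Re-187 is 1 − x):
184.95295·x + 186.95575·(1 − x) = 186.20670
(184.95295 − 186.95575)·x = 186.20670 − 186.95575
x = -0.74905 / -2.00280 = 0.37400 → 37.40% Re-185, 62.60% Re-187.

62.60%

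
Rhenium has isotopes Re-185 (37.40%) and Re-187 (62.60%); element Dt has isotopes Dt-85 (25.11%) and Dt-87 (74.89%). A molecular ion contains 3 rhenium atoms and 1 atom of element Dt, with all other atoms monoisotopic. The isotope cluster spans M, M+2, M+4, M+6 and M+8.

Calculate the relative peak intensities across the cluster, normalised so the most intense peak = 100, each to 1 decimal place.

Rhenium pattern (n=3): 0.05231362 : 0.26268713 : 0.43968487 : 0.24531438
Element Dt pattern (n=1): 0.2511 : 0.7489
Convolve the two distributions (both contribute in 2-u steps):
  M: 0.05231362×0.2511 = 0.013136
  M+2: 0.05231362×0.7489 + 0.26268713×0.2511 = 0.105138
  M+4: 0.26268713×0.7489 + 0.43968487×0.2511 = 0.307131
  M+6: 0.43968487×0.7489 + 0.24531438×0.2511 = 0.390878
  M+8: 0.24531438×0.7489 = 0.183716
Scale to base peak (0.390878) = 100: 3.4 : 26.9 : 78.6 : 100.0 : 47.0

3.4 : 26.9 : 78.6 : 100.0 : 47.0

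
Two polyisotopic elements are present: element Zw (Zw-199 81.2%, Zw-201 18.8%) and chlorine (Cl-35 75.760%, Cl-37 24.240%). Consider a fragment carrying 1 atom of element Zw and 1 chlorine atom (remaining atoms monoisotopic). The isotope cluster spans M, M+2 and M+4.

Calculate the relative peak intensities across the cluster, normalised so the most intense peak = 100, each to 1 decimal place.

Element Zw pattern (n=1): 0.8120 : 0.1880
Chlorine pattern (n=1): 0.7576 : 0.2424
Convolve the two distributions (both contribute in 2-u steps):
  M: 0.8120×0.7576 = 0.615171
  M+2: 0.8120×0.2424 + 0.1880×0.7576 = 0.339258
  M+4: 0.1880×0.2424 = 0.045571
Scale to base peak (0.615171) = 100: 100.0 : 55.1 : 7.4

100.0 : 55.1 : 7.4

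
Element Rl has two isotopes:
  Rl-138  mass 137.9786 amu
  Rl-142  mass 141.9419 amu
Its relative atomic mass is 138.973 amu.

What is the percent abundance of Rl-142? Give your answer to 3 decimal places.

Writing the weighted mean with unknown fraction x of Rl-138:
137.9786·x + 141.9419·(1 − x) = 138.973
(137.9786 − 141.9419)·x = 138.973 − 141.9419
x = -2.9689 / -3.9633 = 0.74910 → 74.910% Rl-138, 25.090% Rl-142.

25.090%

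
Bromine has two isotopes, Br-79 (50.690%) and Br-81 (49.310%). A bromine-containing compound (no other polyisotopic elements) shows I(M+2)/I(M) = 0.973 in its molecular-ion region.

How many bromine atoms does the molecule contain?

1

For n independent Br atoms, I(M+2)/I(M) = n · (abundance Br-81) / (abundance Br-79) = n · 0.49310/0.50690.
n = 0.973 × 0.50690/0.49310 = 1.00 ≈ 1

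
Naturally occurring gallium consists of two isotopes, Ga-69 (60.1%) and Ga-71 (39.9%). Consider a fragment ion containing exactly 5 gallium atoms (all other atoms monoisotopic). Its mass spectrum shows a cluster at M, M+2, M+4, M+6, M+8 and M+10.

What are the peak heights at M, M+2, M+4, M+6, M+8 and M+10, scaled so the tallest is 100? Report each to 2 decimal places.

22.69 : 75.31 : 100.00 : 66.39 : 22.04 : 2.93

Each Ga atom is independently Ga-69 (p = 0.601) or Ga-71 (q = 0.399); the cluster is the binomial expansion (p + q)^5.
P(M) = 0.601^5 = 0.078410
P(M+2) = 5 × 0.601^4 × 0.399^1 = 0.260280
P(M+4) = 10 × 0.601^3 × 0.399^2 = 0.345596
P(M+6) = 10 × 0.601^2 × 0.399^3 = 0.229439
P(M+8) = 5 × 0.601^1 × 0.399^4 = 0.076162
P(M+10) = 0.399^5 = 0.010113
The M+4 peak is largest (0.345596); scaling to 100 gives 22.69 : 75.31 : 100.00 : 66.39 : 22.04 : 2.93.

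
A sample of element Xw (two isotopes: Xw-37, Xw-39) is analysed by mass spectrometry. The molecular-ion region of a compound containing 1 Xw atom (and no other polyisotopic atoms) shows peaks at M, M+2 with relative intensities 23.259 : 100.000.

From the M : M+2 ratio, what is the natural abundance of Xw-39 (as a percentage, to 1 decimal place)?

81.1%

Let p = fractional abundance of Xw-37. I(M+2)/I(M) = [C(1,1)·p^0·(1−p)] / p^1 = 1·(1−p)/p = 100.000/23.259 = 4.2994
(1−p)/p = 4.2994/1 = 4.2994  ⇒  p = 1/(1 + 4.2994) = 0.1887
Xw-37: 18.9%, Xw-39: 81.1%.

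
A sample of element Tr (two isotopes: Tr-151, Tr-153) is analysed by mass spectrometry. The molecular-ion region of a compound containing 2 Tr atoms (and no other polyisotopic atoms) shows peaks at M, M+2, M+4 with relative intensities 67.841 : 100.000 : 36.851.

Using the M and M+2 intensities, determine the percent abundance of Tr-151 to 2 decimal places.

57.57%

Write p for the Tr-151 fraction. I(M+2)/I(M) = [C(2,1)·p^1·(1−p)] / p^2 = 2·(1−p)/p = 100.000/67.841 = 1.4740
(1−p)/p = 1.4740/2 = 0.7370  ⇒  p = 1/(1 + 0.7370) = 0.5757
Tr-151: 57.57%, Tr-153: 42.43%.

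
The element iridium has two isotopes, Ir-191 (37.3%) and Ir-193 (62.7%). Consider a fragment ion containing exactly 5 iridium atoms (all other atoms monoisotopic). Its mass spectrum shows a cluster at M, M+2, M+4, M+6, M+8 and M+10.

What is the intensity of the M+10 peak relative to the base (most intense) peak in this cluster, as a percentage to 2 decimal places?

Term probabilities: M 0.0072, M+2 0.0607, M+4 0.2040, M+6 0.3429, M+8 0.2882, M+10 0.0969. Base peak = M+6.
P(M+6) = C(5,3) × 0.373^2 × 0.627^3 = 10 × 0.139129 × 0.24649188 = 0.342942 (base)
P(M+10) = C(5,5) × 0.373^0 × 0.627^5 = 1 × 1.0000 × 0.09690311 = 0.096903
Relative intensity = 0.096903 / 0.342942 × 100 = 28.26

28.26%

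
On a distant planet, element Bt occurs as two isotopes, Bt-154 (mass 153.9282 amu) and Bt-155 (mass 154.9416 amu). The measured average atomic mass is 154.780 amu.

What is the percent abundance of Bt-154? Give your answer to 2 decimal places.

15.95%

Writing the weighted mean with unknown fraction x of Bt-154:
153.9282·x + 154.9416·(1 − x) = 154.780
(153.9282 − 154.9416)·x = 154.780 − 154.9416
x = -0.1616 / -1.0134 = 0.15946 → 15.95% Bt-154, 84.05% Bt-155.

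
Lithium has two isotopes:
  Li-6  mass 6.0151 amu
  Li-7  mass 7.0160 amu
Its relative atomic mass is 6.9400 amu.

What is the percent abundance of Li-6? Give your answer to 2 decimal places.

7.59%

With x = fraction of Li-6 (so Li-7 is 1 − x):
6.0151·x + 7.0160·(1 − x) = 6.9400
(6.0151 − 7.0160)·x = 6.9400 − 7.0160
x = -0.0760 / -1.0009 = 0.07593 → 7.59% Li-6, 92.41% Li-7.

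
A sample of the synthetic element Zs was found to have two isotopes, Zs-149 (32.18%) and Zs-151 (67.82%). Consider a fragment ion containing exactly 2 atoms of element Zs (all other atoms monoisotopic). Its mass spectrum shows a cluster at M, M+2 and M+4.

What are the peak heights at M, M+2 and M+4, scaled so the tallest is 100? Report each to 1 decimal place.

Expanding (0.3218 + 0.6782)^2:
P(M) = 0.3218^2 = 0.103555
P(M+2) = 2 × 0.3218^1 × 0.6782^1 = 0.436490
P(M+4) = 0.6782^2 = 0.459955
The M+4 peak is largest (0.459955); scaling to 100 gives 22.5 : 94.9 : 100.0.

22.5 : 94.9 : 100.0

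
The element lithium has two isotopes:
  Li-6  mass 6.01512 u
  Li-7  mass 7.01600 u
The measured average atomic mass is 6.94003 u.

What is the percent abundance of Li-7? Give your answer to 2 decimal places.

92.41%

With x = fraction of Li-6 (so Li-7 is 1 − x):
6.01512·x + 7.01600·(1 − x) = 6.94003
(6.01512 − 7.01600)·x = 6.94003 − 7.01600
x = -0.07597 / -1.00088 = 0.07590 → 7.59% Li-6, 92.41% Li-7.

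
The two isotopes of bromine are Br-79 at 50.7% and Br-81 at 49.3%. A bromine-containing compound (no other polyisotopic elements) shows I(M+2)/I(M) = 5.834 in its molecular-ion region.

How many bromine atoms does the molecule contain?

For n independent Br atoms, I(M+2)/I(M) = n · (abundance Br-81) / (abundance Br-79) = n · 0.493/0.507.
n = 5.834 × 0.507/0.493 = 6.00 ≈ 6

6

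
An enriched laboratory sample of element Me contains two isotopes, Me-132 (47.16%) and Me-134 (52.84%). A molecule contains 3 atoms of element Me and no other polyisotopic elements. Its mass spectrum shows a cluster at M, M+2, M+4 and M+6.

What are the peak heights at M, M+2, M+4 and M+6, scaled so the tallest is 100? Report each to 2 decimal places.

The 3 Me atoms are independent, so intensities follow the terms of (0.4716 + 0.5284)^3.
P(M) = 0.4716^3 = 0.104887
P(M+2) = 3 × 0.4716^2 × 0.5284^1 = 0.352559
P(M+4) = 3 × 0.4716^1 × 0.5284^2 = 0.395021
P(M+6) = 0.5284^3 = 0.147533
The M+4 peak is largest (0.395021); scaling to 100 gives 26.55 : 89.25 : 100.00 : 37.35.

26.55 : 89.25 : 100.00 : 37.35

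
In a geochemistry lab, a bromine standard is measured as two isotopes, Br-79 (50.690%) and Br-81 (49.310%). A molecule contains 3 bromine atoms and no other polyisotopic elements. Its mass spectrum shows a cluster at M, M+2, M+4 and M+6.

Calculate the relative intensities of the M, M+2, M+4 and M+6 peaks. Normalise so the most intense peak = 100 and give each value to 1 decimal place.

The 3 Br atoms are independent, so intensities follow the terms of (0.50690 + 0.49310)^3.
P(M) = 0.50690^3 = 0.130247
P(M+2) = 3 × 0.50690^2 × 0.49310^1 = 0.380103
P(M+4) = 3 × 0.50690^1 × 0.49310^2 = 0.369755
P(M+6) = 0.49310^3 = 0.119896
The M+2 peak is largest (0.380103); scaling to 100 gives 34.3 : 100.0 : 97.3 : 31.5.

34.3 : 100.0 : 97.3 : 31.5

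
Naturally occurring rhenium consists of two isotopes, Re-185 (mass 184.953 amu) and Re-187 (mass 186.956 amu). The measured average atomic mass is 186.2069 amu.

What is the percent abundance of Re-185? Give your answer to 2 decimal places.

Writing the weighted mean with unknown fraction x of Re-185:
184.953·x + 186.956·(1 − x) = 186.2069
(184.953 − 186.956)·x = 186.2069 − 186.956
x = -0.7491 / -2.003 = 0.37399 → 37.40% Re-185, 62.60% Re-187.

37.40%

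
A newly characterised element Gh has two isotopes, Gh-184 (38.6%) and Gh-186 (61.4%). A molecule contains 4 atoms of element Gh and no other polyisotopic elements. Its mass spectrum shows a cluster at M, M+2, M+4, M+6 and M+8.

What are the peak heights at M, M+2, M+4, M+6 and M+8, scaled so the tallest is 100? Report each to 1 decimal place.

Each Gh atom is independently Gh-184 (p = 0.386) or Gh-186 (q = 0.614); the cluster is the binomial expansion (p + q)^4.
P(M) = 0.386^4 = 0.022200
P(M+2) = 4 × 0.386^3 × 0.614^1 = 0.141251
P(M+4) = 6 × 0.386^2 × 0.614^2 = 0.337025
P(M+6) = 4 × 0.386^1 × 0.614^3 = 0.357398
P(M+8) = 0.614^4 = 0.142126
The M+6 peak is largest (0.357398); scaling to 100 gives 6.2 : 39.5 : 94.3 : 100.0 : 39.8.

6.2 : 39.5 : 94.3 : 100.0 : 39.8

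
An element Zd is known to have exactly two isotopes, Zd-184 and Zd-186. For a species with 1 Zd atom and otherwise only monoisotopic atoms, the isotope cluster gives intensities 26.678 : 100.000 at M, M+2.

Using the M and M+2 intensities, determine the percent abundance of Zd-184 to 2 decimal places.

21.06%

Write p for the Zd-184 fraction. I(M+2)/I(M) = [C(1,1)·p^0·(1−p)] / p^1 = 1·(1−p)/p = 100.000/26.678 = 3.7484
(1−p)/p = 3.7484/1 = 3.7484  ⇒  p = 1/(1 + 3.7484) = 0.2106
Zd-184: 21.06%, Zd-186: 78.94%.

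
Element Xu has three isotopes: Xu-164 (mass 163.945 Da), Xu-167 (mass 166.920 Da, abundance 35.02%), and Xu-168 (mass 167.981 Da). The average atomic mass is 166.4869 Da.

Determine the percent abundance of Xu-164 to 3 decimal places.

Let x and y be the fractions of Xu-164 and Xu-168. Then x + y = 1 − 0.3502 = 0.6498 and 163.945x + 167.981y = 166.4869 − 0.3502×166.920 = 108.031516.
Substituting: 163.945x + 167.981(0.6498 − x) = 108.031516
(163.945 − 167.981)x = -1.1225378  ⇒  x = 0.27813, y = 0.37167
Xu-164: 27.813%, Xu-168: 37.167%.

27.813%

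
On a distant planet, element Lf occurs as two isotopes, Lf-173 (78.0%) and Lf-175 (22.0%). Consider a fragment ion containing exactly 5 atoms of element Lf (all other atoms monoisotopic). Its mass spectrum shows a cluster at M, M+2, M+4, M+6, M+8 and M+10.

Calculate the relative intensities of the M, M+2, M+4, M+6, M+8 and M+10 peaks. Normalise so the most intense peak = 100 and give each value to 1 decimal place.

Expanding (0.780 + 0.220)^5:
P(M) = 0.780^5 = 0.288717
P(M+2) = 5 × 0.780^4 × 0.220^1 = 0.407166
P(M+4) = 10 × 0.780^3 × 0.220^2 = 0.229683
P(M+6) = 10 × 0.780^2 × 0.220^3 = 0.064782
P(M+8) = 5 × 0.780^1 × 0.220^4 = 0.009136
P(M+10) = 0.220^5 = 0.000515
The M+2 peak is largest (0.407166); scaling to 100 gives 70.9 : 100.0 : 56.4 : 15.9 : 2.2 : 0.1.

70.9 : 100.0 : 56.4 : 15.9 : 2.2 : 0.1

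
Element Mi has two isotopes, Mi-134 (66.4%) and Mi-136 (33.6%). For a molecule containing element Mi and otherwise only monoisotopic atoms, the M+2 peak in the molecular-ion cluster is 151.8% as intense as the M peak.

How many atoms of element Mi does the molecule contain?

For n independent Mi atoms, I(M+2)/I(M) = n · (abundance Mi-136) / (abundance Mi-134) = n · 0.336/0.664.
n = 1.518 × 0.664/0.336 = 3.00 ≈ 3

3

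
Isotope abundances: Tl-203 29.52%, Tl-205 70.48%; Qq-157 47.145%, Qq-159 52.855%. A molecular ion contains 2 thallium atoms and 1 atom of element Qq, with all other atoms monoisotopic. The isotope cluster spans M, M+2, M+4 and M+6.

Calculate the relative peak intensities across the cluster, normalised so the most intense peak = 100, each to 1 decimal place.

9.0 : 53.3 : 100.0 : 57.8

Thallium pattern (n=2): 0.08714304 : 0.41611392 : 0.49674304
Element Qq pattern (n=1): 0.47145 : 0.52855
Convolve the two distributions (both contribute in 2-u steps):
  M: 0.08714304×0.47145 = 0.041084
  M+2: 0.08714304×0.52855 + 0.41611392×0.47145 = 0.242236
  M+4: 0.41611392×0.52855 + 0.49674304×0.47145 = 0.454127
  M+6: 0.49674304×0.52855 = 0.262554
Scale to base peak (0.454127) = 100: 9.0 : 53.3 : 100.0 : 57.8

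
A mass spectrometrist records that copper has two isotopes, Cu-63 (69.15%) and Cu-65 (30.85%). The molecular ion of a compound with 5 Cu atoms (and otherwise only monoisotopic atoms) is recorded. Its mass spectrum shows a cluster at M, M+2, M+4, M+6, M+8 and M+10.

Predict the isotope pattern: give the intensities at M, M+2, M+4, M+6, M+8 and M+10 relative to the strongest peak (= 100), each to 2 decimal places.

Expanding (0.6915 + 0.3085)^5:
P(M) = 0.6915^5 = 0.158111
P(M+2) = 5 × 0.6915^4 × 0.3085^1 = 0.352691
P(M+4) = 10 × 0.6915^3 × 0.3085^2 = 0.314693
P(M+6) = 10 × 0.6915^2 × 0.3085^3 = 0.140394
P(M+8) = 5 × 0.6915^1 × 0.3085^4 = 0.031317
P(M+10) = 0.3085^5 = 0.002794
The M+2 peak is largest (0.352691); scaling to 100 gives 44.83 : 100.00 : 89.23 : 39.81 : 8.88 : 0.79.

44.83 : 100.00 : 89.23 : 39.81 : 8.88 : 0.79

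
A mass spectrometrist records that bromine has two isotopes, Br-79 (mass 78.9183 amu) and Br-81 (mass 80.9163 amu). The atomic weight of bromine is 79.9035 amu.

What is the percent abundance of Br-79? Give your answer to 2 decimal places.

Let x be the fractional abundance of Br-79; then Br-81 has abundance 1 − x.
78.9183·x + 80.9163·(1 − x) = 79.9035
(78.9183 − 80.9163)·x = 79.9035 − 80.9163
x = -1.0128 / -1.9980 = 0.50691 → 50.69% Br-79, 49.31% Br-81.

50.69%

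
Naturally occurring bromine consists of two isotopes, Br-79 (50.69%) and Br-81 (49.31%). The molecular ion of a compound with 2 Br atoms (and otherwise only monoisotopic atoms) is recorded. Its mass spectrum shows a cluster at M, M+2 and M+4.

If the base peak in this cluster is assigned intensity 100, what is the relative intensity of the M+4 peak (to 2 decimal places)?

48.64

Term probabilities: M 0.2569, M+2 0.4999, M+4 0.2431. Base peak = M+2.
P(M+2) = C(2,1) × 0.5069^1 × 0.4931^1 = 2 × 0.5069 × 0.4931 = 0.499905 (base)
P(M+4) = C(2,2) × 0.5069^0 × 0.4931^2 = 1 × 1.0000 × 0.24314761 = 0.243148
Relative intensity = 0.243148 / 0.499905 × 100 = 48.64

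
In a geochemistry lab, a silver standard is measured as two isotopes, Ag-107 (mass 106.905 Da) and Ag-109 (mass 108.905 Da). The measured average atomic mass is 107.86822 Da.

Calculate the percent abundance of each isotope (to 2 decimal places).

Let x be the fractional abundance of Ag-107; then Ag-109 has abundance 1 − x.
106.905·x + 108.905·(1 − x) = 107.86822
(106.905 − 108.905)·x = 107.86822 − 108.905
x = -1.03678 / -2.000 = 0.51839 → 51.84% Ag-107, 48.16% Ag-109.

Ag-107: 51.84%, Ag-109: 48.16%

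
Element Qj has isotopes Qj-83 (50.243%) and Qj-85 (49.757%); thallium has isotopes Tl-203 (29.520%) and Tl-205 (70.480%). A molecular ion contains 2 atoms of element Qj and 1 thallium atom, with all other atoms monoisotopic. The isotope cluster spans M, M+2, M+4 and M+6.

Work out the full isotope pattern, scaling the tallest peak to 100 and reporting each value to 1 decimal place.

17.5 : 76.5 : 100.0 : 41.0

Element Qj pattern (n=2): 0.2524359 : 0.49998819 : 0.2475759
Thallium pattern (n=1): 0.2952 : 0.7048
Convolve the two distributions (both contribute in 2-u steps):
  M: 0.2524359×0.2952 = 0.074519
  M+2: 0.2524359×0.7048 + 0.49998819×0.2952 = 0.325513
  M+4: 0.49998819×0.7048 + 0.2475759×0.2952 = 0.425476
  M+6: 0.2475759×0.7048 = 0.174491
Scale to base peak (0.425476) = 100: 17.5 : 76.5 : 100.0 : 41.0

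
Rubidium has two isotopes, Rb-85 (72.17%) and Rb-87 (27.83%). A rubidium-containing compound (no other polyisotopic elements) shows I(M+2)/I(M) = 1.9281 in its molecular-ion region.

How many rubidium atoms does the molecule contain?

5

The M+2/M ratio from n Rb atoms is n · q/p = n · 0.2783/0.7217.
n = 1.9281 × 0.7217/0.2783 = 5.00 ≈ 5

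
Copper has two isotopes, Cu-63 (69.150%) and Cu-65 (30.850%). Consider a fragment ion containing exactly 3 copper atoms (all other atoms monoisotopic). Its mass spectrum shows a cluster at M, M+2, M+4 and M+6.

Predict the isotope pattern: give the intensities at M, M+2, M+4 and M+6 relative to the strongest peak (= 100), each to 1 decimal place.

The 3 Cu atoms are independent, so intensities follow the terms of (0.69150 + 0.30850)^3.
P(M) = 0.69150^3 = 0.330656
P(M+2) = 3 × 0.69150^2 × 0.30850^1 = 0.442548
P(M+4) = 3 × 0.69150^1 × 0.30850^2 = 0.197435
P(M+6) = 0.30850^3 = 0.029361
The M+2 peak is largest (0.442548); scaling to 100 gives 74.7 : 100.0 : 44.6 : 6.6.

74.7 : 100.0 : 44.6 : 6.6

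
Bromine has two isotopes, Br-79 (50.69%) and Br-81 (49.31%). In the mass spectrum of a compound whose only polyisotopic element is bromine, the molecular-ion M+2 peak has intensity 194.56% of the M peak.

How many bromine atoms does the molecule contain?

For n independent Br atoms, I(M+2)/I(M) = n · (abundance Br-81) / (abundance Br-79) = n · 0.4931/0.5069.
n = 1.9456 × 0.5069/0.4931 = 2.00 ≈ 2

2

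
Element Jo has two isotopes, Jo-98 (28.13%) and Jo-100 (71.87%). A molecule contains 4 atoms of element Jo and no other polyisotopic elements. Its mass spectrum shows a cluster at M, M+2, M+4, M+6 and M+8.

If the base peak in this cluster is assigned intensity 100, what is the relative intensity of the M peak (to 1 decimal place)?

(0.2813 + 0.7187)^4 gives M 0.0063, M+2 0.0640, M+4 0.2452, M+6 0.4177, M+8 0.2668; the largest is M+6.
P(M+6) = C(4,3) × 0.2813^1 × 0.7187^3 = 4 × 0.2813 × 0.37122989 = 0.417708 (base)
P(M) = C(4,0) × 0.2813^4 × 0.7187^0 = 1 × 0.00626151 × 1.0000 = 0.006262
Relative intensity = 0.006262 / 0.417708 × 100 = 1.5

1.5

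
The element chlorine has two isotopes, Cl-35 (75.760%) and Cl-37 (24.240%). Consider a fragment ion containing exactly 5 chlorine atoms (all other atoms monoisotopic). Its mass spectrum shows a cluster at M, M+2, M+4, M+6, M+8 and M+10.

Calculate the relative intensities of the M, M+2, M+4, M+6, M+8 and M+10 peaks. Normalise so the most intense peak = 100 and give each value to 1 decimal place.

Expanding (0.75760 + 0.24240)^5:
P(M) = 0.75760^5 = 0.249574
P(M+2) = 5 × 0.75760^4 × 0.24240^1 = 0.399266
P(M+4) = 10 × 0.75760^3 × 0.24240^2 = 0.255497
P(M+6) = 10 × 0.75760^2 × 0.24240^3 = 0.081748
P(M+8) = 5 × 0.75760^1 × 0.24240^4 = 0.013078
P(M+10) = 0.24240^5 = 0.000837
The M+2 peak is largest (0.399266); scaling to 100 gives 62.5 : 100.0 : 64.0 : 20.5 : 3.3 : 0.2.

62.5 : 100.0 : 64.0 : 20.5 : 3.3 : 0.2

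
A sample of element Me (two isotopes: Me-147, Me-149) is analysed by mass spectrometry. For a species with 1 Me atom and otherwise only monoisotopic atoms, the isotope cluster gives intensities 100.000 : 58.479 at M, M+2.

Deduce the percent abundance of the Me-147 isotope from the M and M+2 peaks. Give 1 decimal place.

Write p for the Me-147 fraction. I(M+2)/I(M) = [C(1,1)·p^0·(1−p)] / p^1 = 1·(1−p)/p = 58.479/100.000 = 0.5848
(1−p)/p = 0.5848/1 = 0.5848  ⇒  p = 1/(1 + 0.5848) = 0.6310
Me-147: 63.1%, Me-149: 36.9%.

63.1%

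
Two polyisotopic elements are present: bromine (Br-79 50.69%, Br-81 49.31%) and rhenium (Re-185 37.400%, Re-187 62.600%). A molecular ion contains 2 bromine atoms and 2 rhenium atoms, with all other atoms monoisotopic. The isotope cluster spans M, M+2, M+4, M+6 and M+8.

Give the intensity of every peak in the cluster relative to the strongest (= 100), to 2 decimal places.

Bromine pattern (n=2): 0.25694761 : 0.49990478 : 0.24314761
Rhenium pattern (n=2): 0.139876 : 0.468248 : 0.391876
Convolve the two distributions (both contribute in 2-u steps):
  M: 0.25694761×0.139876 = 0.035941
  M+2: 0.25694761×0.468248 + 0.49990478×0.139876 = 0.190240
  M+4: 0.25694761×0.391876 + 0.49990478×0.468248 + 0.24314761×0.139876 = 0.368782
  M+6: 0.49990478×0.391876 + 0.24314761×0.468248 = 0.309754
  M+8: 0.24314761×0.391876 = 0.095284
Scale to base peak (0.368782) = 100: 9.75 : 51.59 : 100.00 : 83.99 : 25.84

9.75 : 51.59 : 100.00 : 83.99 : 25.84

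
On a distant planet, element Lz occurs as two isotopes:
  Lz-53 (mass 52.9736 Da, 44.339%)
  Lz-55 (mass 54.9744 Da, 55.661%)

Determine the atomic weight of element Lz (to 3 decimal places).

Average mass = Σ (abundance × isotope mass) = 0.44339 × 52.9736 + 0.55661 × 54.9744
= 23.48796 + 30.59930 = 54.08726 Da

54.087 Da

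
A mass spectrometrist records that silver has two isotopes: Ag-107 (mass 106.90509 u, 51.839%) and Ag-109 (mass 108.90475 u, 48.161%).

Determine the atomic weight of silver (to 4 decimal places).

107.8681 u

Ar = Σ fᵢ·mᵢ = 0.51839 × 106.90509 + 0.48161 × 108.90475
= 55.418530 + 52.449617 = 107.868147 u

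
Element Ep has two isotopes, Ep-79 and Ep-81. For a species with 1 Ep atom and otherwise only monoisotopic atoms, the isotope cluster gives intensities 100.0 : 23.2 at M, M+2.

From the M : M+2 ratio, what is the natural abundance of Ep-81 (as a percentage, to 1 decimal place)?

18.8%

Write p for the Ep-79 fraction. I(M+2)/I(M) = [C(1,1)·p^0·(1−p)] / p^1 = 1·(1−p)/p = 23.2/100.0 = 0.2320
(1−p)/p = 0.2320/1 = 0.2320  ⇒  p = 1/(1 + 0.2320) = 0.8117
Ep-79: 81.2%, Ep-81: 18.8%.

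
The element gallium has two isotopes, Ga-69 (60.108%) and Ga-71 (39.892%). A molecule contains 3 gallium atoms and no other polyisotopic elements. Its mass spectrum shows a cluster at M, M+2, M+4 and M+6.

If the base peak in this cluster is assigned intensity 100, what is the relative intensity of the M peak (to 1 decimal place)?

(0.60108 + 0.39892)^3 gives M 0.2172, M+2 0.4324, M+4 0.2870, M+6 0.0635; the largest is M+2.
P(M+2) = C(3,1) × 0.60108^2 × 0.39892^1 = 3 × 0.36129717 × 0.39892 = 0.432386 (base)
P(M) = C(3,0) × 0.60108^3 × 0.39892^0 = 1 × 0.2171685 × 1.0000 = 0.217169
Relative intensity = 0.217169 / 0.432386 × 100 = 50.2

50.2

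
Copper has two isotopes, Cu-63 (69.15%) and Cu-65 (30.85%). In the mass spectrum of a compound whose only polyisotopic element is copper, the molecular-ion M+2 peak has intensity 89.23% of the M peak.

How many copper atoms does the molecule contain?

With n Cu atoms, P(M+2)/P(M) = C(n,1)·p^(n−1)q / p^n = n·q/p = n · 0.3085/0.6915.
n = 0.8923 × 0.6915/0.3085 = 2.00 ≈ 2

2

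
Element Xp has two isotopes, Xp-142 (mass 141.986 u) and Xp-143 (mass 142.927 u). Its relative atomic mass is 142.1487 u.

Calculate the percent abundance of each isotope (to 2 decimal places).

Xp-142: 82.71%, Xp-143: 17.29%

Writing the weighted mean with unknown fraction x of Xp-142:
141.986·x + 142.927·(1 − x) = 142.1487
(141.986 − 142.927)·x = 142.1487 − 142.927
x = -0.7783 / -0.941 = 0.82710 → 82.71% Xp-142, 17.29% Xp-143.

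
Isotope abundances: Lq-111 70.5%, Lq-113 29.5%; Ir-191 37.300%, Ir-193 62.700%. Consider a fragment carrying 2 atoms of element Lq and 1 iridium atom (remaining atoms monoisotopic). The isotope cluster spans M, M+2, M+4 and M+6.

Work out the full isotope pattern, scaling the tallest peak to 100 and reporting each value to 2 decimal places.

Element Lq pattern (n=2): 0.497025 : 0.41595 : 0.087025
Iridium pattern (n=1): 0.3730 : 0.6270
Convolve the two distributions (both contribute in 2-u steps):
  M: 0.497025×0.3730 = 0.185390
  M+2: 0.497025×0.6270 + 0.41595×0.3730 = 0.466784
  M+4: 0.41595×0.6270 + 0.087025×0.3730 = 0.293261
  M+6: 0.087025×0.6270 = 0.054565
Scale to base peak (0.466784) = 100: 39.72 : 100.00 : 62.83 : 11.69

39.72 : 100.00 : 62.83 : 11.69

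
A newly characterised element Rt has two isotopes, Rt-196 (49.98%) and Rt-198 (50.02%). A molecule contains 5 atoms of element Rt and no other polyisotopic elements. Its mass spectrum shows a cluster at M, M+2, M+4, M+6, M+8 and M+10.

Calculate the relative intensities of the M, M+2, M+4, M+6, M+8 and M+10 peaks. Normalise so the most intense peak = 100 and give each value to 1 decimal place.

The 5 Rt atoms are independent, so intensities follow the terms of (0.4998 + 0.5002)^5.
P(M) = 0.4998^5 = 0.031188
P(M+2) = 5 × 0.4998^4 × 0.5002^1 = 0.156063
P(M+4) = 10 × 0.4998^3 × 0.5002^2 = 0.312375
P(M+6) = 10 × 0.4998^2 × 0.5002^3 = 0.312625
P(M+8) = 5 × 0.4998^1 × 0.5002^4 = 0.156438
P(M+10) = 0.5002^5 = 0.031313
The M+6 peak is largest (0.312625); scaling to 100 gives 10.0 : 49.9 : 99.9 : 100.0 : 50.0 : 10.0.

10.0 : 49.9 : 99.9 : 100.0 : 50.0 : 10.0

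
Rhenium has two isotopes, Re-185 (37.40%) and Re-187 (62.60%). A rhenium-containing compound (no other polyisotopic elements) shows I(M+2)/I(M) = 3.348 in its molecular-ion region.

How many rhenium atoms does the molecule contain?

For n independent Re atoms, I(M+2)/I(M) = n · (abundance Re-187) / (abundance Re-185) = n · 0.6260/0.3740.
n = 3.348 × 0.3740/0.6260 = 2.00 ≈ 2

2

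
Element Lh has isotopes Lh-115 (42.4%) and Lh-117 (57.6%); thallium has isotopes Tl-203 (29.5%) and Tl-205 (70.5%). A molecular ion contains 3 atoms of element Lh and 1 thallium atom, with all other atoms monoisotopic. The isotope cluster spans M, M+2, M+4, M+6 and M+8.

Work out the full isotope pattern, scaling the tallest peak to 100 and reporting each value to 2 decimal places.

Element Lh pattern (n=3): 0.07622502 : 0.31065293 : 0.42201907 : 0.19110298
Thallium pattern (n=1): 0.2950 : 0.7050
Convolve the two distributions (both contribute in 2-u steps):
  M: 0.07622502×0.2950 = 0.022486
  M+2: 0.07622502×0.7050 + 0.31065293×0.2950 = 0.145381
  M+4: 0.31065293×0.7050 + 0.42201907×0.2950 = 0.343506
  M+6: 0.42201907×0.7050 + 0.19110298×0.2950 = 0.353899
  M+8: 0.19110298×0.7050 = 0.134728
Scale to base peak (0.353899) = 100: 6.35 : 41.08 : 97.06 : 100.00 : 38.07

6.35 : 41.08 : 97.06 : 100.00 : 38.07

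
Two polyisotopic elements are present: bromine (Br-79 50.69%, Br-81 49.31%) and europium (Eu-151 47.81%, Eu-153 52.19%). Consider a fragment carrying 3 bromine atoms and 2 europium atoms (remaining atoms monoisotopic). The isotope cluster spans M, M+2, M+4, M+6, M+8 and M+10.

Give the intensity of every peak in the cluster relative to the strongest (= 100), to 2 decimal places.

9.44 : 48.15 : 98.17 : 100.00 : 50.89 : 10.35

Bromine pattern (n=3): 0.13024674 : 0.3801026 : 0.36975457 : 0.11989609
Europium pattern (n=2): 0.22857961 : 0.49904078 : 0.27237961
Convolve the two distributions (both contribute in 2-u steps):
  M: 0.13024674×0.22857961 = 0.029772
  M+2: 0.13024674×0.49904078 + 0.3801026×0.22857961 = 0.151882
  M+4: 0.13024674×0.27237961 + 0.3801026×0.49904078 + 0.36975457×0.22857961 = 0.309682
  M+6: 0.3801026×0.27237961 + 0.36975457×0.49904078 + 0.11989609×0.22857961 = 0.315461
  M+8: 0.36975457×0.27237961 + 0.11989609×0.49904078 = 0.160547
  M+10: 0.11989609×0.27237961 = 0.032657
Scale to base peak (0.315461) = 100: 9.44 : 48.15 : 98.17 : 100.00 : 50.89 : 10.35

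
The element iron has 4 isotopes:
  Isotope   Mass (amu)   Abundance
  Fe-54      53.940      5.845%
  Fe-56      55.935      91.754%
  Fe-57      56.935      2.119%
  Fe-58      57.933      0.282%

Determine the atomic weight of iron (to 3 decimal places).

55.845 amu

Ar = Σ fᵢ·mᵢ = 0.05845 × 53.940 + 0.91754 × 55.935 + 0.02119 × 56.935 + 0.00282 × 57.933
= 3.1528 + 51.3226 + 1.2065 + 0.1634 = 55.8453 amu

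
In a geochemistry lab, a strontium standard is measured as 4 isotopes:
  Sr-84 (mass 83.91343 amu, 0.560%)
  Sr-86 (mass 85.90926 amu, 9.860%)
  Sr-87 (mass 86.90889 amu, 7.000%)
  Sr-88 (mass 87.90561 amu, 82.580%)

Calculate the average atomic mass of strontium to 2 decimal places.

87.62 amu

The abundance-weighted mean is 0.00560 × 83.91343 + 0.09860 × 85.90926 + 0.07000 × 86.90889 + 0.82580 × 87.90561
= 0.469915 + 8.470653 + 6.083622 + 72.592453 = 87.616643 amu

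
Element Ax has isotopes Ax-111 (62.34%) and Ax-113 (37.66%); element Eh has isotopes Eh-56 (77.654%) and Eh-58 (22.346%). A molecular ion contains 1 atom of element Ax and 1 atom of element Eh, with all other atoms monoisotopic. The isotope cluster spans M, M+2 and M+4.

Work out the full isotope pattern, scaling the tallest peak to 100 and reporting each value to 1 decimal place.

100.0 : 89.2 : 17.4

Element Ax pattern (n=1): 0.6234 : 0.3766
Element Eh pattern (n=1): 0.77654 : 0.22346
Convolve the two distributions (both contribute in 2-u steps):
  M: 0.6234×0.77654 = 0.484095
  M+2: 0.6234×0.22346 + 0.3766×0.77654 = 0.431750
  M+4: 0.3766×0.22346 = 0.084155
Scale to base peak (0.484095) = 100: 100.0 : 89.2 : 17.4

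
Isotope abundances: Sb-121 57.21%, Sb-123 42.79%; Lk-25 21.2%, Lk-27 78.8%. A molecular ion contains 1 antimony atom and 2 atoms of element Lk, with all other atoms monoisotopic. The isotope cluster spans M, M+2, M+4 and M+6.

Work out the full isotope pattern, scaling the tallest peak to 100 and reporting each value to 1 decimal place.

5.2 : 42.2 : 100.0 : 53.3

Antimony pattern (n=1): 0.5721 : 0.4279
Element Lk pattern (n=2): 0.044944 : 0.334112 : 0.620944
Convolve the two distributions (both contribute in 2-u steps):
  M: 0.5721×0.044944 = 0.025712
  M+2: 0.5721×0.334112 + 0.4279×0.044944 = 0.210377
  M+4: 0.5721×0.620944 + 0.4279×0.334112 = 0.498209
  M+6: 0.4279×0.620944 = 0.265702
Scale to base peak (0.498209) = 100: 5.2 : 42.2 : 100.0 : 53.3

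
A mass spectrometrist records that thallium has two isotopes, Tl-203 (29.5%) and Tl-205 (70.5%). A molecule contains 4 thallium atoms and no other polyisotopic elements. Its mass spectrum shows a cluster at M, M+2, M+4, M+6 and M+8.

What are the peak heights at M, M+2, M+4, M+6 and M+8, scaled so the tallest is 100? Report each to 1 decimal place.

1.8 : 17.5 : 62.8 : 100.0 : 59.7

Each Tl atom is independently Tl-203 (p = 0.295) or Tl-205 (q = 0.705); the cluster is the binomial expansion (p + q)^4.
P(M) = 0.295^4 = 0.007573
P(M+2) = 4 × 0.295^3 × 0.705^1 = 0.072396
P(M+4) = 6 × 0.295^2 × 0.705^2 = 0.259522
P(M+6) = 4 × 0.295^1 × 0.705^3 = 0.413475
P(M+8) = 0.705^4 = 0.247034
The M+6 peak is largest (0.413475); scaling to 100 gives 1.8 : 17.5 : 62.8 : 100.0 : 59.7.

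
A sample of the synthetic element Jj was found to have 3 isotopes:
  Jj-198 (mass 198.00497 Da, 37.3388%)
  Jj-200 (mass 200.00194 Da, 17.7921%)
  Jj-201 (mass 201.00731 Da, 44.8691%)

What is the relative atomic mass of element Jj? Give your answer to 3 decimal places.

Weight each isotope mass by its fractional abundance: 0.373388 × 198.00497 + 0.177921 × 200.00194 + 0.448691 × 201.00731
= 73.932680 + 35.584545 + 90.190171 = 199.707396 Da

199.707 Da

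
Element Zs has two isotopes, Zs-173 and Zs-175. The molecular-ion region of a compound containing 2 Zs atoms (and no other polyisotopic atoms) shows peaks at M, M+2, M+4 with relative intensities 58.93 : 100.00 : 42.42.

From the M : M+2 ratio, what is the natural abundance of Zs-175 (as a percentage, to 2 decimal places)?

Let p = fractional abundance of Zs-173. I(M+2)/I(M) = [C(2,1)·p^1·(1−p)] / p^2 = 2·(1−p)/p = 100.00/58.93 = 1.6969
(1−p)/p = 1.6969/2 = 0.8485  ⇒  p = 1/(1 + 0.8485) = 0.5410
Zs-173: 54.10%, Zs-175: 45.90%.

45.90%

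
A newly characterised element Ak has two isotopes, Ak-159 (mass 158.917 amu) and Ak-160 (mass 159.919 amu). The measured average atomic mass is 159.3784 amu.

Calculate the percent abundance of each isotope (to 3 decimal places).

Let x be the fractional abundance of Ak-159; then Ak-160 has abundance 1 − x.
158.917·x + 159.919·(1 − x) = 159.3784
(158.917 − 159.919)·x = 159.3784 − 159.919
x = -0.5406 / -1.002 = 0.53952 → 53.952% Ak-159, 46.048% Ak-160.

Ak-159: 53.952%, Ak-160: 46.048%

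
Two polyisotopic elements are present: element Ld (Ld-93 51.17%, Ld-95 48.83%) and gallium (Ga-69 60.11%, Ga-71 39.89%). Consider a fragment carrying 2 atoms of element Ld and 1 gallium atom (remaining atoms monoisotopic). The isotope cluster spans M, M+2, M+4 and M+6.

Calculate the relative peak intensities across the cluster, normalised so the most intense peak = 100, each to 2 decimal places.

Element Ld pattern (n=2): 0.26183689 : 0.49972622 : 0.23843689
Gallium pattern (n=1): 0.6011 : 0.3989
Convolve the two distributions (both contribute in 2-u steps):
  M: 0.26183689×0.6011 = 0.157390
  M+2: 0.26183689×0.3989 + 0.49972622×0.6011 = 0.404832
  M+4: 0.49972622×0.3989 + 0.23843689×0.6011 = 0.342665
  M+6: 0.23843689×0.3989 = 0.095112
Scale to base peak (0.404832) = 100: 38.88 : 100.00 : 84.64 : 23.49

38.88 : 100.00 : 84.64 : 23.49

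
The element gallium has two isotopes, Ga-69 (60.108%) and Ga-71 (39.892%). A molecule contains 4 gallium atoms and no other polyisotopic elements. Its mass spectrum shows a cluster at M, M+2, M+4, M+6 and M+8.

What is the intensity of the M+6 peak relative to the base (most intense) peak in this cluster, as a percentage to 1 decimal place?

Term probabilities: M 0.1305, M+2 0.3465, M+4 0.3450, M+6 0.1526, M+8 0.0253. Base peak = M+2.
P(M+2) = C(4,1) × 0.60108^3 × 0.39892^1 = 4 × 0.2171685 × 0.39892 = 0.346531 (base)
P(M+6) = C(4,3) × 0.60108^1 × 0.39892^3 = 4 × 0.60108 × 0.063483 = 0.152633
Relative intensity = 0.152633 / 0.346531 × 100 = 44.0

44.0%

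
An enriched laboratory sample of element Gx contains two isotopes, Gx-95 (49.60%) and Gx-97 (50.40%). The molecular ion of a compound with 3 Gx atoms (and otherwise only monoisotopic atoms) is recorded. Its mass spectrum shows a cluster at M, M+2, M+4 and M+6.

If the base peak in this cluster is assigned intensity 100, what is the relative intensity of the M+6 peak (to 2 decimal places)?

(0.4960 + 0.5040)^3 gives M 0.1220, M+2 0.3720, M+4 0.3780, M+6 0.1280; the largest is M+4.
P(M+4) = C(3,2) × 0.4960^1 × 0.5040^2 = 3 × 0.4960 × 0.254016 = 0.377976 (base)
P(M+6) = C(3,3) × 0.4960^0 × 0.5040^3 = 1 × 1.0000 × 0.12802406 = 0.128024
Relative intensity = 0.128024 / 0.377976 × 100 = 33.87

33.87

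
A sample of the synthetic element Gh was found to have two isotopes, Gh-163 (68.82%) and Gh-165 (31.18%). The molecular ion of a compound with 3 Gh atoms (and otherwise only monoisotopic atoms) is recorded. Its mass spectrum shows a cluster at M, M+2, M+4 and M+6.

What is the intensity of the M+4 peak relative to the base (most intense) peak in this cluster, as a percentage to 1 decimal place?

(0.6882 + 0.3118)^3 gives M 0.3259, M+2 0.4430, M+4 0.2007, M+6 0.0303; the largest is M+2.
P(M+2) = C(3,1) × 0.6882^2 × 0.3118^1 = 3 × 0.47361924 × 0.3118 = 0.443023 (base)
P(M+4) = C(3,2) × 0.6882^1 × 0.3118^2 = 3 × 0.6882 × 0.09721924 = 0.200719
Relative intensity = 0.200719 / 0.443023 × 100 = 45.3

45.3%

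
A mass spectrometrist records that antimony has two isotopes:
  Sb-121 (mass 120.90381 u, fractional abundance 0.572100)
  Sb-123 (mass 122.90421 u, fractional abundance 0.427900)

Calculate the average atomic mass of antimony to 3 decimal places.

121.760 u

Average mass = Σ (abundance × isotope mass) = 0.572100 × 120.90381 + 0.427900 × 122.90421
= 69.169070 + 52.590711 = 121.759781 u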